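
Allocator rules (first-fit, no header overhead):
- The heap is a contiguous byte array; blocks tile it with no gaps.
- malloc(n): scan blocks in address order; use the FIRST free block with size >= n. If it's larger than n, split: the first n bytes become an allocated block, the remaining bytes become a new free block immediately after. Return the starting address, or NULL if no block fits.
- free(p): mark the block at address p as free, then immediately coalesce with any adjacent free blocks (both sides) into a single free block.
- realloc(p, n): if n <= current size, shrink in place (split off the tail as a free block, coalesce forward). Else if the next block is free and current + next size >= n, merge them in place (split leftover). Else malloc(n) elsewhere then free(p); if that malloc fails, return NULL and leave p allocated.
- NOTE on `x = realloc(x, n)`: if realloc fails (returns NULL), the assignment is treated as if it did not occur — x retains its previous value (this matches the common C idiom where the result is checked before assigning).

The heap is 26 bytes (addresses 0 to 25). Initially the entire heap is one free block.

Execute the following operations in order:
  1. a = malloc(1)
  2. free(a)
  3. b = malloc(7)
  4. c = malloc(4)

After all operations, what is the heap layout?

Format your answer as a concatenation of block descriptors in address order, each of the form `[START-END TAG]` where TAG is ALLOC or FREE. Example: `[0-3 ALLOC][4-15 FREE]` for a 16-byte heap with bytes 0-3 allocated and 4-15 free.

Answer: [0-6 ALLOC][7-10 ALLOC][11-25 FREE]

Derivation:
Op 1: a = malloc(1) -> a = 0; heap: [0-0 ALLOC][1-25 FREE]
Op 2: free(a) -> (freed a); heap: [0-25 FREE]
Op 3: b = malloc(7) -> b = 0; heap: [0-6 ALLOC][7-25 FREE]
Op 4: c = malloc(4) -> c = 7; heap: [0-6 ALLOC][7-10 ALLOC][11-25 FREE]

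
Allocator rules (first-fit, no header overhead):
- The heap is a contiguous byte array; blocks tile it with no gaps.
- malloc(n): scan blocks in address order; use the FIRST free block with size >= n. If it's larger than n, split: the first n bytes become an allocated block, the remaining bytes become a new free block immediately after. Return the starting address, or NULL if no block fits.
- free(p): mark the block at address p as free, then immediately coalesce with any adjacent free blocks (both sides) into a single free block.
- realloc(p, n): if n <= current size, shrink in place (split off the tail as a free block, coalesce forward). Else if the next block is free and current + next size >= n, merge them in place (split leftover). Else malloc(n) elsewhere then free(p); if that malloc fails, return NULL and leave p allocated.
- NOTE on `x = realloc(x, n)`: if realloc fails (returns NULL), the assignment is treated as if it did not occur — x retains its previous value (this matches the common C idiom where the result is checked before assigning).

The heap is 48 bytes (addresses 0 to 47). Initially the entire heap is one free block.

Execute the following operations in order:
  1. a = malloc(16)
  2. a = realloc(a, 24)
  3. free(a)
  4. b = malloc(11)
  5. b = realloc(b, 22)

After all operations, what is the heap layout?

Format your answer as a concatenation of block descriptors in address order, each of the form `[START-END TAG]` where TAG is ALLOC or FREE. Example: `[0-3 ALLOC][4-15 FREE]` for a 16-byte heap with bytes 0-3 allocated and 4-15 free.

Answer: [0-21 ALLOC][22-47 FREE]

Derivation:
Op 1: a = malloc(16) -> a = 0; heap: [0-15 ALLOC][16-47 FREE]
Op 2: a = realloc(a, 24) -> a = 0; heap: [0-23 ALLOC][24-47 FREE]
Op 3: free(a) -> (freed a); heap: [0-47 FREE]
Op 4: b = malloc(11) -> b = 0; heap: [0-10 ALLOC][11-47 FREE]
Op 5: b = realloc(b, 22) -> b = 0; heap: [0-21 ALLOC][22-47 FREE]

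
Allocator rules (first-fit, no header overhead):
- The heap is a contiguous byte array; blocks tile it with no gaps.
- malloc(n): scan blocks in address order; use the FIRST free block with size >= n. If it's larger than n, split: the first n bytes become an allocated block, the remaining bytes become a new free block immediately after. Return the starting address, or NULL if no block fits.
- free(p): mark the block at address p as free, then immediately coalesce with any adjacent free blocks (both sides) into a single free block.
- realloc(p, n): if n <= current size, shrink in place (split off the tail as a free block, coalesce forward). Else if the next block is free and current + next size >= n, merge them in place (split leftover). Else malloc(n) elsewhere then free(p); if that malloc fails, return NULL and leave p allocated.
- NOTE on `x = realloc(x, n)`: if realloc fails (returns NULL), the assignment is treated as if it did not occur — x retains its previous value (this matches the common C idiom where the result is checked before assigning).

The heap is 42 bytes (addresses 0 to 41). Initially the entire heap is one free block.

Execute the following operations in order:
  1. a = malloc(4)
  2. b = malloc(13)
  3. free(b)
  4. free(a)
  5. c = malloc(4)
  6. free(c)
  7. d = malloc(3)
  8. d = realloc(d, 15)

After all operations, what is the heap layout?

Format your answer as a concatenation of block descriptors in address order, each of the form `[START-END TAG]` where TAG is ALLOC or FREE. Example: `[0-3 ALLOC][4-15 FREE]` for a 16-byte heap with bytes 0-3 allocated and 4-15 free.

Answer: [0-14 ALLOC][15-41 FREE]

Derivation:
Op 1: a = malloc(4) -> a = 0; heap: [0-3 ALLOC][4-41 FREE]
Op 2: b = malloc(13) -> b = 4; heap: [0-3 ALLOC][4-16 ALLOC][17-41 FREE]
Op 3: free(b) -> (freed b); heap: [0-3 ALLOC][4-41 FREE]
Op 4: free(a) -> (freed a); heap: [0-41 FREE]
Op 5: c = malloc(4) -> c = 0; heap: [0-3 ALLOC][4-41 FREE]
Op 6: free(c) -> (freed c); heap: [0-41 FREE]
Op 7: d = malloc(3) -> d = 0; heap: [0-2 ALLOC][3-41 FREE]
Op 8: d = realloc(d, 15) -> d = 0; heap: [0-14 ALLOC][15-41 FREE]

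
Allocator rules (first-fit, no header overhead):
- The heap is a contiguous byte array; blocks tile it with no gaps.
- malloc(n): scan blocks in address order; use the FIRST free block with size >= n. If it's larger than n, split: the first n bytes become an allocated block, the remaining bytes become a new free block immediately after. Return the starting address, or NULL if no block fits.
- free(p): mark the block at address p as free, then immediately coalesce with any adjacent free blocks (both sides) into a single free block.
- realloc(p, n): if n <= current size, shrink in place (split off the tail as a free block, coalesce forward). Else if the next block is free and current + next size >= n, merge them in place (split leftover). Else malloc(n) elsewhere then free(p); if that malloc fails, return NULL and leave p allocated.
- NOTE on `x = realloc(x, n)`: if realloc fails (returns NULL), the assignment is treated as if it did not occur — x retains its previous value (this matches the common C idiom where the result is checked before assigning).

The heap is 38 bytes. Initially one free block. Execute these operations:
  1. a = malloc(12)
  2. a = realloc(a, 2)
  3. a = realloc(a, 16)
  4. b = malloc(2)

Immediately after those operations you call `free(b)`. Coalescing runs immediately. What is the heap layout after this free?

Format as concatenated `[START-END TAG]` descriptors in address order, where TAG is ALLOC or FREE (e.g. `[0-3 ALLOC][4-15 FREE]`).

Answer: [0-15 ALLOC][16-37 FREE]

Derivation:
Op 1: a = malloc(12) -> a = 0; heap: [0-11 ALLOC][12-37 FREE]
Op 2: a = realloc(a, 2) -> a = 0; heap: [0-1 ALLOC][2-37 FREE]
Op 3: a = realloc(a, 16) -> a = 0; heap: [0-15 ALLOC][16-37 FREE]
Op 4: b = malloc(2) -> b = 16; heap: [0-15 ALLOC][16-17 ALLOC][18-37 FREE]
free(b): b = 16 -> block [16-17 ALLOC]; mark free, coalesce with adjacent free neighbors -> [0-15 ALLOC][16-37 FREE]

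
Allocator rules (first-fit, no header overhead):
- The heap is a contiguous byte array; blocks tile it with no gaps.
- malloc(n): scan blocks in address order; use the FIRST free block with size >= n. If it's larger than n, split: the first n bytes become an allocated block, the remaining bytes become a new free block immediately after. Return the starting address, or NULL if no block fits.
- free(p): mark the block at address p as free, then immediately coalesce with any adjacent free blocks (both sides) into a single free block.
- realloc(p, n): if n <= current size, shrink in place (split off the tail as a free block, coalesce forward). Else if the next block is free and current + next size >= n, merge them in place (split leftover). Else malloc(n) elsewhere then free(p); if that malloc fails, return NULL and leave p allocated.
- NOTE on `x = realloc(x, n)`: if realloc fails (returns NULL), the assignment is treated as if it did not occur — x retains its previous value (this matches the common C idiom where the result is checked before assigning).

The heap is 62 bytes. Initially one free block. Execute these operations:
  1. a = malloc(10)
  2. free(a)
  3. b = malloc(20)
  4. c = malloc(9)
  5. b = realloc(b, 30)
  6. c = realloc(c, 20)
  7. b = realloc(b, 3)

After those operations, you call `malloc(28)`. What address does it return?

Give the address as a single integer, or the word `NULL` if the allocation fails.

Op 1: a = malloc(10) -> a = 0; heap: [0-9 ALLOC][10-61 FREE]
Op 2: free(a) -> (freed a); heap: [0-61 FREE]
Op 3: b = malloc(20) -> b = 0; heap: [0-19 ALLOC][20-61 FREE]
Op 4: c = malloc(9) -> c = 20; heap: [0-19 ALLOC][20-28 ALLOC][29-61 FREE]
Op 5: b = realloc(b, 30) -> b = 29; heap: [0-19 FREE][20-28 ALLOC][29-58 ALLOC][59-61 FREE]
Op 6: c = realloc(c, 20) -> c = 0; heap: [0-19 ALLOC][20-28 FREE][29-58 ALLOC][59-61 FREE]
Op 7: b = realloc(b, 3) -> b = 29; heap: [0-19 ALLOC][20-28 FREE][29-31 ALLOC][32-61 FREE]
malloc(28): first-fit scan over [0-19 ALLOC][20-28 FREE][29-31 ALLOC][32-61 FREE] -> 32

Answer: 32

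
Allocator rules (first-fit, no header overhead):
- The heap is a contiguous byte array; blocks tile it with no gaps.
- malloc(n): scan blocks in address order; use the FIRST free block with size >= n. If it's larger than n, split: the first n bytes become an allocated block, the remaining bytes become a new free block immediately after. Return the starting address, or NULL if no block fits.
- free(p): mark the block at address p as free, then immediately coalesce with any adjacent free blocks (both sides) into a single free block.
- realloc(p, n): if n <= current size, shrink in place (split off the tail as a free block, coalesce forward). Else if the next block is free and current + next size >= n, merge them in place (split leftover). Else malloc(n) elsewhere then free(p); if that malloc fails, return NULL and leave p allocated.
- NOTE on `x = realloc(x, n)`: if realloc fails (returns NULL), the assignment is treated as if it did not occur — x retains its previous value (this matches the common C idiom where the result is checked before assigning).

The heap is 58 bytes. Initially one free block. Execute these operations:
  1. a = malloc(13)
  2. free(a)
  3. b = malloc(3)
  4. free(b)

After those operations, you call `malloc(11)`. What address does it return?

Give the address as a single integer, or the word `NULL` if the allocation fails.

Op 1: a = malloc(13) -> a = 0; heap: [0-12 ALLOC][13-57 FREE]
Op 2: free(a) -> (freed a); heap: [0-57 FREE]
Op 3: b = malloc(3) -> b = 0; heap: [0-2 ALLOC][3-57 FREE]
Op 4: free(b) -> (freed b); heap: [0-57 FREE]
malloc(11): first-fit scan over [0-57 FREE] -> 0

Answer: 0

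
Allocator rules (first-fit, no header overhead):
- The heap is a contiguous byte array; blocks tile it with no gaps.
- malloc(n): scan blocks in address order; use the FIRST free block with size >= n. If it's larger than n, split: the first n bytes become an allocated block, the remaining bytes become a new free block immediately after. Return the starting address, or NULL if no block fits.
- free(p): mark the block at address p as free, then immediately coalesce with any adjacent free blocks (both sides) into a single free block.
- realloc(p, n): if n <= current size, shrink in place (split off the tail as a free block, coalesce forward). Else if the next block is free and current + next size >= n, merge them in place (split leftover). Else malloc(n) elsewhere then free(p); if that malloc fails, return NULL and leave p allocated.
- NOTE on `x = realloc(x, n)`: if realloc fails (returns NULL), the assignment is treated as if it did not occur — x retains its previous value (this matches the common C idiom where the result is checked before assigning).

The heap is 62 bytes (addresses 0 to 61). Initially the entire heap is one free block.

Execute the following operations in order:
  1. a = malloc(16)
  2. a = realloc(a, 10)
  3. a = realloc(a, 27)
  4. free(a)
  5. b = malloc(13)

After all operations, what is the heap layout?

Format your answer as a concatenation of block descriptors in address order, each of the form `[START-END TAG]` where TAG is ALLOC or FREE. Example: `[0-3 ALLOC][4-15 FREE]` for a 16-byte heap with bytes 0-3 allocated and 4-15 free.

Op 1: a = malloc(16) -> a = 0; heap: [0-15 ALLOC][16-61 FREE]
Op 2: a = realloc(a, 10) -> a = 0; heap: [0-9 ALLOC][10-61 FREE]
Op 3: a = realloc(a, 27) -> a = 0; heap: [0-26 ALLOC][27-61 FREE]
Op 4: free(a) -> (freed a); heap: [0-61 FREE]
Op 5: b = malloc(13) -> b = 0; heap: [0-12 ALLOC][13-61 FREE]

Answer: [0-12 ALLOC][13-61 FREE]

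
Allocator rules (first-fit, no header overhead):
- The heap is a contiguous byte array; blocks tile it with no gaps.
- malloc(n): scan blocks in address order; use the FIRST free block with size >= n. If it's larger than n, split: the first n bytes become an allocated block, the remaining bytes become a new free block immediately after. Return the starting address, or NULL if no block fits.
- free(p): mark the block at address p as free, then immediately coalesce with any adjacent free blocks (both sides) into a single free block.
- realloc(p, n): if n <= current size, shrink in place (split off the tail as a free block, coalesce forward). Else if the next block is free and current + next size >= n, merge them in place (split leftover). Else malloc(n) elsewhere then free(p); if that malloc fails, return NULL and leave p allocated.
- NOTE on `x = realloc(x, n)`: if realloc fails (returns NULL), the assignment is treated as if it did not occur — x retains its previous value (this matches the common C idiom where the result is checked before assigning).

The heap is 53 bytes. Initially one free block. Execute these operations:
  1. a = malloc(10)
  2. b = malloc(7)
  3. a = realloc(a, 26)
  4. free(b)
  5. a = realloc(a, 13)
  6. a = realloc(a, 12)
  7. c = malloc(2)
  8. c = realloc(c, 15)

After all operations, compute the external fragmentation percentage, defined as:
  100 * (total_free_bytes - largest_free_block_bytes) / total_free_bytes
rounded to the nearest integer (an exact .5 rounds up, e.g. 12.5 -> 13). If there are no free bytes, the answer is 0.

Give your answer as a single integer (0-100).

Op 1: a = malloc(10) -> a = 0; heap: [0-9 ALLOC][10-52 FREE]
Op 2: b = malloc(7) -> b = 10; heap: [0-9 ALLOC][10-16 ALLOC][17-52 FREE]
Op 3: a = realloc(a, 26) -> a = 17; heap: [0-9 FREE][10-16 ALLOC][17-42 ALLOC][43-52 FREE]
Op 4: free(b) -> (freed b); heap: [0-16 FREE][17-42 ALLOC][43-52 FREE]
Op 5: a = realloc(a, 13) -> a = 17; heap: [0-16 FREE][17-29 ALLOC][30-52 FREE]
Op 6: a = realloc(a, 12) -> a = 17; heap: [0-16 FREE][17-28 ALLOC][29-52 FREE]
Op 7: c = malloc(2) -> c = 0; heap: [0-1 ALLOC][2-16 FREE][17-28 ALLOC][29-52 FREE]
Op 8: c = realloc(c, 15) -> c = 0; heap: [0-14 ALLOC][15-16 FREE][17-28 ALLOC][29-52 FREE]
Free blocks: [2 24] total_free=26 largest=24 -> 100*(26-24)/26 = 200/26 ≈ 7.692 -> rounds to 8

Answer: 8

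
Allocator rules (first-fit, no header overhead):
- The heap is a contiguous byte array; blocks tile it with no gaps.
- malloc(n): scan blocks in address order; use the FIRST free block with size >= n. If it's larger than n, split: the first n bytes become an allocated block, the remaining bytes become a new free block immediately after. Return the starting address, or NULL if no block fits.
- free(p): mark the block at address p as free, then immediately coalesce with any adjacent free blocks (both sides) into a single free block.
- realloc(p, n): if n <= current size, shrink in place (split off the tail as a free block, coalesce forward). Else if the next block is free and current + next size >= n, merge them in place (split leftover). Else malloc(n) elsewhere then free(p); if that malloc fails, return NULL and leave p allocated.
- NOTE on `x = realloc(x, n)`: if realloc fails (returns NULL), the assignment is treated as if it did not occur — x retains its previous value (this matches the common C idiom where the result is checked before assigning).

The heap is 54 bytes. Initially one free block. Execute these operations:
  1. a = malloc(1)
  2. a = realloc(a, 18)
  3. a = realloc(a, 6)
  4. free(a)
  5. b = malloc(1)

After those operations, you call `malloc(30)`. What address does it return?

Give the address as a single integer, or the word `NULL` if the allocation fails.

Op 1: a = malloc(1) -> a = 0; heap: [0-0 ALLOC][1-53 FREE]
Op 2: a = realloc(a, 18) -> a = 0; heap: [0-17 ALLOC][18-53 FREE]
Op 3: a = realloc(a, 6) -> a = 0; heap: [0-5 ALLOC][6-53 FREE]
Op 4: free(a) -> (freed a); heap: [0-53 FREE]
Op 5: b = malloc(1) -> b = 0; heap: [0-0 ALLOC][1-53 FREE]
malloc(30): first-fit scan over [0-0 ALLOC][1-53 FREE] -> 1

Answer: 1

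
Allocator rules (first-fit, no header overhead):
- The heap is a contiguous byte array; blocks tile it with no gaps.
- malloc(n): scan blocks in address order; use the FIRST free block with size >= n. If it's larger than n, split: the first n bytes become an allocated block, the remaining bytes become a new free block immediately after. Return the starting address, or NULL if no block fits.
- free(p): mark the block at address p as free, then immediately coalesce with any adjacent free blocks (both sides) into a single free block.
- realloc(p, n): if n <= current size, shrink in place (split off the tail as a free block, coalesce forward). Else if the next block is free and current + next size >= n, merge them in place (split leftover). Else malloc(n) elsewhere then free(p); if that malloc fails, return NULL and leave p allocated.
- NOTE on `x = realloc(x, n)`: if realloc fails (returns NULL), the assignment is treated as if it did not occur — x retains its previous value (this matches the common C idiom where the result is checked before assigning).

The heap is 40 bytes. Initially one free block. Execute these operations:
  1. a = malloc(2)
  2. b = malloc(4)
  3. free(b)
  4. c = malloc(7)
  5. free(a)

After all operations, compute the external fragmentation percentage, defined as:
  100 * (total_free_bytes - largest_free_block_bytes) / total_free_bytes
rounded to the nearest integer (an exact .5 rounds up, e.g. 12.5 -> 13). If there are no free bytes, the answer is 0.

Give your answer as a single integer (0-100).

Op 1: a = malloc(2) -> a = 0; heap: [0-1 ALLOC][2-39 FREE]
Op 2: b = malloc(4) -> b = 2; heap: [0-1 ALLOC][2-5 ALLOC][6-39 FREE]
Op 3: free(b) -> (freed b); heap: [0-1 ALLOC][2-39 FREE]
Op 4: c = malloc(7) -> c = 2; heap: [0-1 ALLOC][2-8 ALLOC][9-39 FREE]
Op 5: free(a) -> (freed a); heap: [0-1 FREE][2-8 ALLOC][9-39 FREE]
Free blocks: [2 31] total_free=33 largest=31 -> 100*(33-31)/33 = 200/33 ≈ 6.061 -> rounds to 6

Answer: 6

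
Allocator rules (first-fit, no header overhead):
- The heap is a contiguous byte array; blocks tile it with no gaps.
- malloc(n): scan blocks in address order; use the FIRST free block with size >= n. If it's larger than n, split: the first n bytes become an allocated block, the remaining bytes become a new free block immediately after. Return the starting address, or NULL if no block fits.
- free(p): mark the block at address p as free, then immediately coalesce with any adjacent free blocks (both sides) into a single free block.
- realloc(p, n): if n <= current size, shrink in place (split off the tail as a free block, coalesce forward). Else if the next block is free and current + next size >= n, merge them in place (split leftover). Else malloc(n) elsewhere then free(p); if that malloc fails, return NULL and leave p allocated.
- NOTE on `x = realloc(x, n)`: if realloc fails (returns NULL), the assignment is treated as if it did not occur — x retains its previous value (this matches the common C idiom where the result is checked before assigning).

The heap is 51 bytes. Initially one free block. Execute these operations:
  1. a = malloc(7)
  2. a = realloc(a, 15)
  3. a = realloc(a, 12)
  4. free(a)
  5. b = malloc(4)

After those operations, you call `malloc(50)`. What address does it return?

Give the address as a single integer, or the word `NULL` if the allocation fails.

Op 1: a = malloc(7) -> a = 0; heap: [0-6 ALLOC][7-50 FREE]
Op 2: a = realloc(a, 15) -> a = 0; heap: [0-14 ALLOC][15-50 FREE]
Op 3: a = realloc(a, 12) -> a = 0; heap: [0-11 ALLOC][12-50 FREE]
Op 4: free(a) -> (freed a); heap: [0-50 FREE]
Op 5: b = malloc(4) -> b = 0; heap: [0-3 ALLOC][4-50 FREE]
malloc(50): first-fit scan over [0-3 ALLOC][4-50 FREE] -> NULL

Answer: NULL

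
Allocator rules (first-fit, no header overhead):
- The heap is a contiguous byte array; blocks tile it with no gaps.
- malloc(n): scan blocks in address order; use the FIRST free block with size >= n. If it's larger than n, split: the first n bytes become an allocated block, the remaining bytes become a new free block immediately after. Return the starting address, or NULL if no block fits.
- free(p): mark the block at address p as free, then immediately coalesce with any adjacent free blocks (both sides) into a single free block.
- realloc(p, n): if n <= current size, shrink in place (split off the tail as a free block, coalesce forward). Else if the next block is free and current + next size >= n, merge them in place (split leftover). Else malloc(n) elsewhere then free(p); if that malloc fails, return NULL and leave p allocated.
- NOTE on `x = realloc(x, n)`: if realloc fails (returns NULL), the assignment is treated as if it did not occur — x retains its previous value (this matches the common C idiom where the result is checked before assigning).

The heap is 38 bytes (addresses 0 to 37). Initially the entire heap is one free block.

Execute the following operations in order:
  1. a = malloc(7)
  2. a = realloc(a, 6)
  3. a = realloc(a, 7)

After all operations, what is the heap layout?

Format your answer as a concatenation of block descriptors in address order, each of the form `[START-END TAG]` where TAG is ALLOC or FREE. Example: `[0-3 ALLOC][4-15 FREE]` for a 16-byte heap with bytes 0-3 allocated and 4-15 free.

Op 1: a = malloc(7) -> a = 0; heap: [0-6 ALLOC][7-37 FREE]
Op 2: a = realloc(a, 6) -> a = 0; heap: [0-5 ALLOC][6-37 FREE]
Op 3: a = realloc(a, 7) -> a = 0; heap: [0-6 ALLOC][7-37 FREE]

Answer: [0-6 ALLOC][7-37 FREE]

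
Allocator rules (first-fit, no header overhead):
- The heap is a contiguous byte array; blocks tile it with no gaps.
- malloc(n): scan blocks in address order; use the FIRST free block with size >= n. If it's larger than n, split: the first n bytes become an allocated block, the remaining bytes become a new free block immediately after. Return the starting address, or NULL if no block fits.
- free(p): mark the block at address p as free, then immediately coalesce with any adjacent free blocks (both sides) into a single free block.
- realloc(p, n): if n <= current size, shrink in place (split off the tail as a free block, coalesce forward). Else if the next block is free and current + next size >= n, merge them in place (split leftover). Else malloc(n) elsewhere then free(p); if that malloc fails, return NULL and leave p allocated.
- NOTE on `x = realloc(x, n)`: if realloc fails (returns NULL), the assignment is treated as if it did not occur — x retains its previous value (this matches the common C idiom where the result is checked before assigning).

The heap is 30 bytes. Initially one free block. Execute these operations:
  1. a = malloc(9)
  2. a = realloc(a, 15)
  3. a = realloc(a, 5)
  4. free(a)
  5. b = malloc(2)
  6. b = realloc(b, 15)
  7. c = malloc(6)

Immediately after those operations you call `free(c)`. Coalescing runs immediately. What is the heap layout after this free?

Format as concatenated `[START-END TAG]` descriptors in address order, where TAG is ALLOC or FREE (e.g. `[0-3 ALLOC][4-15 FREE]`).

Answer: [0-14 ALLOC][15-29 FREE]

Derivation:
Op 1: a = malloc(9) -> a = 0; heap: [0-8 ALLOC][9-29 FREE]
Op 2: a = realloc(a, 15) -> a = 0; heap: [0-14 ALLOC][15-29 FREE]
Op 3: a = realloc(a, 5) -> a = 0; heap: [0-4 ALLOC][5-29 FREE]
Op 4: free(a) -> (freed a); heap: [0-29 FREE]
Op 5: b = malloc(2) -> b = 0; heap: [0-1 ALLOC][2-29 FREE]
Op 6: b = realloc(b, 15) -> b = 0; heap: [0-14 ALLOC][15-29 FREE]
Op 7: c = malloc(6) -> c = 15; heap: [0-14 ALLOC][15-20 ALLOC][21-29 FREE]
free(c): c = 15 -> block [15-20 ALLOC]; mark free, coalesce with adjacent free neighbors -> [0-14 ALLOC][15-29 FREE]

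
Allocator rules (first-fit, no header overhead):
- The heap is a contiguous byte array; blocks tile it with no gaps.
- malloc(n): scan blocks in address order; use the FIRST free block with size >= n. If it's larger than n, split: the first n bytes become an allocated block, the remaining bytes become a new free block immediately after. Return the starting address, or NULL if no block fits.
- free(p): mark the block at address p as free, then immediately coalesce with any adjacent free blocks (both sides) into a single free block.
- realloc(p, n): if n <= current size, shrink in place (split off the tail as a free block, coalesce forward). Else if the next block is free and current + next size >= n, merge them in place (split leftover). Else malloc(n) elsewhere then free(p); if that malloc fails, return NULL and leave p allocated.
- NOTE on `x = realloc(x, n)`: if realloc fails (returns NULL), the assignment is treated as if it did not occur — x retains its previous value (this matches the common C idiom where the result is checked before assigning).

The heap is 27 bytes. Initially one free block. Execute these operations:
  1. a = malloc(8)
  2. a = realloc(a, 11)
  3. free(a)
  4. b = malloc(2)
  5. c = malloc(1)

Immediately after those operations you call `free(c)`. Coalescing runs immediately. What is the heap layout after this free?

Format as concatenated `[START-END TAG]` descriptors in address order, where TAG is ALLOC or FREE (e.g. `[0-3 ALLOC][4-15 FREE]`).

Op 1: a = malloc(8) -> a = 0; heap: [0-7 ALLOC][8-26 FREE]
Op 2: a = realloc(a, 11) -> a = 0; heap: [0-10 ALLOC][11-26 FREE]
Op 3: free(a) -> (freed a); heap: [0-26 FREE]
Op 4: b = malloc(2) -> b = 0; heap: [0-1 ALLOC][2-26 FREE]
Op 5: c = malloc(1) -> c = 2; heap: [0-1 ALLOC][2-2 ALLOC][3-26 FREE]
free(c): c = 2 -> block [2-2 ALLOC]; mark free, coalesce with adjacent free neighbors -> [0-1 ALLOC][2-26 FREE]

Answer: [0-1 ALLOC][2-26 FREE]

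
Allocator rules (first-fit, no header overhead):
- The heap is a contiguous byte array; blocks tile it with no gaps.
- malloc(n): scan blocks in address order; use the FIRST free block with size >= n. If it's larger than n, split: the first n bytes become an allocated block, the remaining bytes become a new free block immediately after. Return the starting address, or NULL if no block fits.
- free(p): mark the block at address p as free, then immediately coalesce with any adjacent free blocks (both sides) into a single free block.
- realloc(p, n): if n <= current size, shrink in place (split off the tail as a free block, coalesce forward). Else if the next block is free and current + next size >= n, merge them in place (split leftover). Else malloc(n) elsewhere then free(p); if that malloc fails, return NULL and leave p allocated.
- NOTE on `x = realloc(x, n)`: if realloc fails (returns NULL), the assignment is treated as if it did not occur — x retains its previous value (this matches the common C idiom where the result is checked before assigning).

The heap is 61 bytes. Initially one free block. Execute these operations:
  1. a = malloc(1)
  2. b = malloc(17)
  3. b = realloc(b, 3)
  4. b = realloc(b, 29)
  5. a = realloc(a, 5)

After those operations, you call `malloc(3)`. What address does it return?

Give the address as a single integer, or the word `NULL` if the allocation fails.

Answer: 35

Derivation:
Op 1: a = malloc(1) -> a = 0; heap: [0-0 ALLOC][1-60 FREE]
Op 2: b = malloc(17) -> b = 1; heap: [0-0 ALLOC][1-17 ALLOC][18-60 FREE]
Op 3: b = realloc(b, 3) -> b = 1; heap: [0-0 ALLOC][1-3 ALLOC][4-60 FREE]
Op 4: b = realloc(b, 29) -> b = 1; heap: [0-0 ALLOC][1-29 ALLOC][30-60 FREE]
Op 5: a = realloc(a, 5) -> a = 30; heap: [0-0 FREE][1-29 ALLOC][30-34 ALLOC][35-60 FREE]
malloc(3): first-fit scan over [0-0 FREE][1-29 ALLOC][30-34 ALLOC][35-60 FREE] -> 35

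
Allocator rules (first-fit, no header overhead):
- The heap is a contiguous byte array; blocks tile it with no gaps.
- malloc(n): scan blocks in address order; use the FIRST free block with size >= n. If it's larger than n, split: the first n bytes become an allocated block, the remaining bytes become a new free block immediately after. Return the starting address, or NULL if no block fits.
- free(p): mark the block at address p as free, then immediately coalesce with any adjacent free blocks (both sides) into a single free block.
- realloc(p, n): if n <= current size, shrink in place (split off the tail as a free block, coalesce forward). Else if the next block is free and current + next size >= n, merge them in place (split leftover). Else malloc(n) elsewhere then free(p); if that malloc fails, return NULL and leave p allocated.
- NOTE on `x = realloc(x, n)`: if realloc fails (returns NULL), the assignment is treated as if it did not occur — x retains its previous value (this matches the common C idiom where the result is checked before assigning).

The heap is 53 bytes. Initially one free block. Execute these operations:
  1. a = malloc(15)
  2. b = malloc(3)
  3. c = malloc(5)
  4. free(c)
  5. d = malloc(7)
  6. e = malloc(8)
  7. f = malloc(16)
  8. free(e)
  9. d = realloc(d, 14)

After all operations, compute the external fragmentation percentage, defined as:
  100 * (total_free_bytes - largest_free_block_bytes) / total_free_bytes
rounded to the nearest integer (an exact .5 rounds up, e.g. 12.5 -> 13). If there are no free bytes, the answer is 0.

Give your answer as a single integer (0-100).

Op 1: a = malloc(15) -> a = 0; heap: [0-14 ALLOC][15-52 FREE]
Op 2: b = malloc(3) -> b = 15; heap: [0-14 ALLOC][15-17 ALLOC][18-52 FREE]
Op 3: c = malloc(5) -> c = 18; heap: [0-14 ALLOC][15-17 ALLOC][18-22 ALLOC][23-52 FREE]
Op 4: free(c) -> (freed c); heap: [0-14 ALLOC][15-17 ALLOC][18-52 FREE]
Op 5: d = malloc(7) -> d = 18; heap: [0-14 ALLOC][15-17 ALLOC][18-24 ALLOC][25-52 FREE]
Op 6: e = malloc(8) -> e = 25; heap: [0-14 ALLOC][15-17 ALLOC][18-24 ALLOC][25-32 ALLOC][33-52 FREE]
Op 7: f = malloc(16) -> f = 33; heap: [0-14 ALLOC][15-17 ALLOC][18-24 ALLOC][25-32 ALLOC][33-48 ALLOC][49-52 FREE]
Op 8: free(e) -> (freed e); heap: [0-14 ALLOC][15-17 ALLOC][18-24 ALLOC][25-32 FREE][33-48 ALLOC][49-52 FREE]
Op 9: d = realloc(d, 14) -> d = 18; heap: [0-14 ALLOC][15-17 ALLOC][18-31 ALLOC][32-32 FREE][33-48 ALLOC][49-52 FREE]
Free blocks: [1 4] total_free=5 largest=4 -> 100*(5-4)/5 = 100/5 = 20

Answer: 20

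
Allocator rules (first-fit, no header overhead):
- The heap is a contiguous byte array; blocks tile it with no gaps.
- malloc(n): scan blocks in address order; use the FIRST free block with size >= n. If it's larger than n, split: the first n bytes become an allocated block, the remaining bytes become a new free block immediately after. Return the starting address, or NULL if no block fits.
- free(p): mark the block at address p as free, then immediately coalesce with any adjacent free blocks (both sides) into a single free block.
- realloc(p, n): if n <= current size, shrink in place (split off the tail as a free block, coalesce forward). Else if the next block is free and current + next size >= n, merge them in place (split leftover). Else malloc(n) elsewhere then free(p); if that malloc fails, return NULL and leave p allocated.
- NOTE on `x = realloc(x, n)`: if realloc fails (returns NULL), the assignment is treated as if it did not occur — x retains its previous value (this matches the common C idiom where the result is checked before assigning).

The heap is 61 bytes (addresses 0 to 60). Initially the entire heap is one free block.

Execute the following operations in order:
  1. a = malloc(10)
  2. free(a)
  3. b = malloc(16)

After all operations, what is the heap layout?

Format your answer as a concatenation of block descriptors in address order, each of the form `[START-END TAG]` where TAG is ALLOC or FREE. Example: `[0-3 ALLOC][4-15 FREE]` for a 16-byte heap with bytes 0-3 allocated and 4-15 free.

Answer: [0-15 ALLOC][16-60 FREE]

Derivation:
Op 1: a = malloc(10) -> a = 0; heap: [0-9 ALLOC][10-60 FREE]
Op 2: free(a) -> (freed a); heap: [0-60 FREE]
Op 3: b = malloc(16) -> b = 0; heap: [0-15 ALLOC][16-60 FREE]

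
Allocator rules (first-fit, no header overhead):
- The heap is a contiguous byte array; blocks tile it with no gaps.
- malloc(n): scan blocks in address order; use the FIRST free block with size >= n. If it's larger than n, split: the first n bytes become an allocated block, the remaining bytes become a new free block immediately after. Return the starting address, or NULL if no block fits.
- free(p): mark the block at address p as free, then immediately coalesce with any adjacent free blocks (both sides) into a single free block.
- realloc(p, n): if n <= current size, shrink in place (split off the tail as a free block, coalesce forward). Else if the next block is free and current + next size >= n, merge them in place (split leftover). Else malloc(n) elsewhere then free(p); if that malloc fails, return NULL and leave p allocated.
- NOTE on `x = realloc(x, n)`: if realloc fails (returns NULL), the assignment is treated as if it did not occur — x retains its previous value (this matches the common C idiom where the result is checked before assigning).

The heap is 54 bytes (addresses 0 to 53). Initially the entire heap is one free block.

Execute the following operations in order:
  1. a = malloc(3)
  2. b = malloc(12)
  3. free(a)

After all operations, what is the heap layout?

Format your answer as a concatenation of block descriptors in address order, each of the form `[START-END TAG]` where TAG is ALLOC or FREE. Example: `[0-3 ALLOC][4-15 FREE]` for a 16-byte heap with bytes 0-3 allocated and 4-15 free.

Answer: [0-2 FREE][3-14 ALLOC][15-53 FREE]

Derivation:
Op 1: a = malloc(3) -> a = 0; heap: [0-2 ALLOC][3-53 FREE]
Op 2: b = malloc(12) -> b = 3; heap: [0-2 ALLOC][3-14 ALLOC][15-53 FREE]
Op 3: free(a) -> (freed a); heap: [0-2 FREE][3-14 ALLOC][15-53 FREE]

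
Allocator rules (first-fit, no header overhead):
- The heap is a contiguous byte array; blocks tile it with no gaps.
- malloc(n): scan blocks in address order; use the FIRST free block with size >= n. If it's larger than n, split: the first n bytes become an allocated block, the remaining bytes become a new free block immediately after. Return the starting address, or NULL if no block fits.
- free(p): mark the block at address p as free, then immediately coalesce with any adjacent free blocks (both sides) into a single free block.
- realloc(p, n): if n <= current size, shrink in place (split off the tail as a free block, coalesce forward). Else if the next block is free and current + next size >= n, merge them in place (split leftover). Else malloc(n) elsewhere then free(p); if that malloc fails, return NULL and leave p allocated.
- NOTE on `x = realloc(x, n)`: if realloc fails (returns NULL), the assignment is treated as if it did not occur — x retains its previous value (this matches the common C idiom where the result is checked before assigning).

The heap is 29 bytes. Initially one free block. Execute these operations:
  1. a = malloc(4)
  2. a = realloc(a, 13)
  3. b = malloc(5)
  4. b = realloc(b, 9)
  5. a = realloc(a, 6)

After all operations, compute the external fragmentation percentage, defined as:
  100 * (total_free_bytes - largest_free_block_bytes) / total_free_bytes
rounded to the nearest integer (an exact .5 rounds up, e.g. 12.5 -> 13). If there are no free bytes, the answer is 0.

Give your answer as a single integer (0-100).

Op 1: a = malloc(4) -> a = 0; heap: [0-3 ALLOC][4-28 FREE]
Op 2: a = realloc(a, 13) -> a = 0; heap: [0-12 ALLOC][13-28 FREE]
Op 3: b = malloc(5) -> b = 13; heap: [0-12 ALLOC][13-17 ALLOC][18-28 FREE]
Op 4: b = realloc(b, 9) -> b = 13; heap: [0-12 ALLOC][13-21 ALLOC][22-28 FREE]
Op 5: a = realloc(a, 6) -> a = 0; heap: [0-5 ALLOC][6-12 FREE][13-21 ALLOC][22-28 FREE]
Free blocks: [7 7] total_free=14 largest=7 -> 100*(14-7)/14 = 700/14 = 50

Answer: 50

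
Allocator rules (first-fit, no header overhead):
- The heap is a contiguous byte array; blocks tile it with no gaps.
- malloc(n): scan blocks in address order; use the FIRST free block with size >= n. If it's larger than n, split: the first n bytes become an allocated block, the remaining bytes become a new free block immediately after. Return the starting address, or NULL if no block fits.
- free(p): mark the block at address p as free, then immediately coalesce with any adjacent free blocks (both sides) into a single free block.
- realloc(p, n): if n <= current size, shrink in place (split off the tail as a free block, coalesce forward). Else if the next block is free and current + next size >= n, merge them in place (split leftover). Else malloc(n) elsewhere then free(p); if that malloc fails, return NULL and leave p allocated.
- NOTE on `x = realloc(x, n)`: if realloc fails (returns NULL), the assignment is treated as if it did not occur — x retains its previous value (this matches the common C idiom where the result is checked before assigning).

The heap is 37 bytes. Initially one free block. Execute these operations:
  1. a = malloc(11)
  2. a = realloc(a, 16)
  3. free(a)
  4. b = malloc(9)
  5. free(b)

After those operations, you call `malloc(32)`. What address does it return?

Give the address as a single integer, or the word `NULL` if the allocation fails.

Answer: 0

Derivation:
Op 1: a = malloc(11) -> a = 0; heap: [0-10 ALLOC][11-36 FREE]
Op 2: a = realloc(a, 16) -> a = 0; heap: [0-15 ALLOC][16-36 FREE]
Op 3: free(a) -> (freed a); heap: [0-36 FREE]
Op 4: b = malloc(9) -> b = 0; heap: [0-8 ALLOC][9-36 FREE]
Op 5: free(b) -> (freed b); heap: [0-36 FREE]
malloc(32): first-fit scan over [0-36 FREE] -> 0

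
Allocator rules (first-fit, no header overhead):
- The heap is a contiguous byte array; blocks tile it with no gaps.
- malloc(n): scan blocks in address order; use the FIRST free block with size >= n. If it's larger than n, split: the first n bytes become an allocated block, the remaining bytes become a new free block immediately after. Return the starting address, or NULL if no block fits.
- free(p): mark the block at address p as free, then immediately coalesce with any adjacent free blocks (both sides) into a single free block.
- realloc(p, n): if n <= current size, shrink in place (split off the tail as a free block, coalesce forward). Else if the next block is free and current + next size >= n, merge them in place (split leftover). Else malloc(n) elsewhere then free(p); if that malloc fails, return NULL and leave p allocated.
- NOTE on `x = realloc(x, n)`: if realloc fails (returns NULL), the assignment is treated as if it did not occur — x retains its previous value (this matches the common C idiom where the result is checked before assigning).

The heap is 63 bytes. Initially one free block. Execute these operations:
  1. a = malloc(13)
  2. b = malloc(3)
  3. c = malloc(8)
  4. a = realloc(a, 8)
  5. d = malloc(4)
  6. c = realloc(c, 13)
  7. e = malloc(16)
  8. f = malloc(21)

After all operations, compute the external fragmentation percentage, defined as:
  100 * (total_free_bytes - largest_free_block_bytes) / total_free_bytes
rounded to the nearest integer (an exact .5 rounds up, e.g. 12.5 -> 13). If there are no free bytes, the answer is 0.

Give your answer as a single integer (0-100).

Op 1: a = malloc(13) -> a = 0; heap: [0-12 ALLOC][13-62 FREE]
Op 2: b = malloc(3) -> b = 13; heap: [0-12 ALLOC][13-15 ALLOC][16-62 FREE]
Op 3: c = malloc(8) -> c = 16; heap: [0-12 ALLOC][13-15 ALLOC][16-23 ALLOC][24-62 FREE]
Op 4: a = realloc(a, 8) -> a = 0; heap: [0-7 ALLOC][8-12 FREE][13-15 ALLOC][16-23 ALLOC][24-62 FREE]
Op 5: d = malloc(4) -> d = 8; heap: [0-7 ALLOC][8-11 ALLOC][12-12 FREE][13-15 ALLOC][16-23 ALLOC][24-62 FREE]
Op 6: c = realloc(c, 13) -> c = 16; heap: [0-7 ALLOC][8-11 ALLOC][12-12 FREE][13-15 ALLOC][16-28 ALLOC][29-62 FREE]
Op 7: e = malloc(16) -> e = 29; heap: [0-7 ALLOC][8-11 ALLOC][12-12 FREE][13-15 ALLOC][16-28 ALLOC][29-44 ALLOC][45-62 FREE]
Op 8: f = malloc(21) -> f = NULL; heap: [0-7 ALLOC][8-11 ALLOC][12-12 FREE][13-15 ALLOC][16-28 ALLOC][29-44 ALLOC][45-62 FREE]
Free blocks: [1 18] total_free=19 largest=18 -> 100*(19-18)/19 = 100/19 ≈ 5.263 -> rounds to 5

Answer: 5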